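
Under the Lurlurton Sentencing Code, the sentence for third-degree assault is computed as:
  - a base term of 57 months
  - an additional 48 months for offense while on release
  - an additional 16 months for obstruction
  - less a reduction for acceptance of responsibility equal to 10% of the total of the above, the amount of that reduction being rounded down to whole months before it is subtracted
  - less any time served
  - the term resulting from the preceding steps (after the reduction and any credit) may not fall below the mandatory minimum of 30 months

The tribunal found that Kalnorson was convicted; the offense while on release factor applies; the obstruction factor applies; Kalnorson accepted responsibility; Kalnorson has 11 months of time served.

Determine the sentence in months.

Offense while on release enhancement: +48 months
Obstruction enhancement: +16 months
Adjusted term: 57 months + 48 months + 16 months = 121 months
Acceptance of responsibility reduction: 10% of 121 months = 12 months (rounded down)
After reduction: 121 − 12 = 109 months
Less time served: 109 months − 11 months = 98 months
Minimum 30 months: 98 months meets the minimum, no increase.

98 months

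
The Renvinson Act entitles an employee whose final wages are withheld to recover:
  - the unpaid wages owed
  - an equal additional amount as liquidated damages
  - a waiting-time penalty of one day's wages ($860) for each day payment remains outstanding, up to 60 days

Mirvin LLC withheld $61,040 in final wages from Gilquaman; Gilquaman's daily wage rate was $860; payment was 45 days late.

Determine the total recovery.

$160,780

Liquidated damages (equal amount): $61,040
Penalty days: min(45, 60) = 45
Waiting-time penalty: 45 × $860 = $38,700
Total award: $61,040 + $61,040 + $38,700 = $160,780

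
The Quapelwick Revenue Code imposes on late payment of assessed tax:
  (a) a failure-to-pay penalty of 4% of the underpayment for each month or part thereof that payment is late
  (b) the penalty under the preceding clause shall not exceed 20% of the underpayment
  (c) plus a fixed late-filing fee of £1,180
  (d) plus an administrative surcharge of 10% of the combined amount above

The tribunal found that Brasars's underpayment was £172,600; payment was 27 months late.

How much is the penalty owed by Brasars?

£39,270

Accrued rate: 4% × 27 = 108%, capped at 20% → 20%
Failure-to-pay penalty: 20% of £172,600 = £34,520
Penalty before surcharge: £34,520 + £1,180 = £35,700
Administrative surcharge: 10% of £35,700 = £3,570
Total penalty: £35,700 + £3,570 = £39,270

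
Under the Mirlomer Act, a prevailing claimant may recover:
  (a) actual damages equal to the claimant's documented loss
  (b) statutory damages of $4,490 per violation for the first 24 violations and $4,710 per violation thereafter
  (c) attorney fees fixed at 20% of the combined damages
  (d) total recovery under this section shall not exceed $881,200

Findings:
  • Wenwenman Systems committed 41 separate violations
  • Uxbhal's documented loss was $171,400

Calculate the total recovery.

First 24 violations: 24 × $4,490 = $107,760
Remaining violations: (41 − 24) × $4,710 = $80,070
Statutory damages: $107,760 + $80,070 = $187,830
Combined damages: $171,400 + $187,830 = $359,230
Attorney fees: 20% of $359,230 = $71,846
Total before cap: $359,230 + $71,846 = $431,076
Cap at $881,200: $431,076 is within the cap, no reduction.

$431,076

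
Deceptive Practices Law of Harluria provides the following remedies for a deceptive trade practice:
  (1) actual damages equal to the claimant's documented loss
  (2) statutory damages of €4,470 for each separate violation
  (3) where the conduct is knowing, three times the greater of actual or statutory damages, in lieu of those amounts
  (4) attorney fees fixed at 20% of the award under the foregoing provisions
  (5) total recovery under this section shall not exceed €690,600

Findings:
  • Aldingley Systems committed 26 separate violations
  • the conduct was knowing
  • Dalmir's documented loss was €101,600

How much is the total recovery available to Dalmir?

€418,392

Statutory damages: 26 × €4,470 = €116,220
Greater of actual damages (€101,600) or statutory damages (€116,220): €116,220
Trebled: 3 × €116,220 = €348,660
Attorney fees: 20% of €348,660 = €69,732
Total before cap: €348,660 + €69,732 = €418,392
Cap at €690,600: €418,392 is within the cap, no reduction.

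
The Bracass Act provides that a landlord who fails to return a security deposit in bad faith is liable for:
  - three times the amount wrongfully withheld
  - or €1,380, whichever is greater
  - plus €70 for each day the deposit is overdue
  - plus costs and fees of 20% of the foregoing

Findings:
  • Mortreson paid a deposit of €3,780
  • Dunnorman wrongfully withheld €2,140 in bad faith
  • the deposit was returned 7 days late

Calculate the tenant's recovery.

Trebled: 3 × €2,140 = €6,420
Minimum €1,380: €6,420 meets the minimum, no increase.
Late-return penalty: 7 × €70 = €490
Damages plus late penalty: €6,420 + €490 = €6,910
Costs and fees: 20% of €6,910 = €1,382
Total recovery: €6,910 + €1,382 = €8,292

Recovery: €8,292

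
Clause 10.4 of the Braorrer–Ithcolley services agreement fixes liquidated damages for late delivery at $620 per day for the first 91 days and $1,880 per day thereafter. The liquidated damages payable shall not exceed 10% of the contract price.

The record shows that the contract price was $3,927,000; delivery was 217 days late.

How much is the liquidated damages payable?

First 91 days: 91 × $620 = $56,420
Remaining days: (217 − 91) × $1,880 = $236,880
Accrued per-day damages: $56,420 + $236,880 = $293,300
Cap: 10% of $3,927,000 = $392,700
Cap at $392,700: $293,300 is within the cap, no reduction.

$293,300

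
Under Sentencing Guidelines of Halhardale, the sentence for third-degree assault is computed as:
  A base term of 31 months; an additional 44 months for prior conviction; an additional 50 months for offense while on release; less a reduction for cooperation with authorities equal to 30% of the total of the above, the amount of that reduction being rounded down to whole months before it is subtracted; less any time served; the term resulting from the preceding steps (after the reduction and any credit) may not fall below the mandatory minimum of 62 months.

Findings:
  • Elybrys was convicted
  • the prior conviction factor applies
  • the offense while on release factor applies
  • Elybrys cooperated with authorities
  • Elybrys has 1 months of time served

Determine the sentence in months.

Prior conviction enhancement: +44 months
Offense while on release enhancement: +50 months
Adjusted term: 31 months + 44 months + 50 months = 125 months
Cooperation with authorities reduction: 30% of 125 months = 37 months (rounded down)
After reduction: 125 − 37 = 88 months
Less time served: 88 months − 1 months = 87 months
Minimum 62 months: 87 months meets the minimum, no increase.

87 months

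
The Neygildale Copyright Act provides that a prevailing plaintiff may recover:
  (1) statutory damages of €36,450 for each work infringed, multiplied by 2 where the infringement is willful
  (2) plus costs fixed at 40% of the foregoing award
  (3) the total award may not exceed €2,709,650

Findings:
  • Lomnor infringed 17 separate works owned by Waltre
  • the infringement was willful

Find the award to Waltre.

€1,735,020

Statutory damages: 17 × €36,450 = €619,650
Doubled: 2 × €619,650 = €1,239,300
Costs: 40% of €1,239,300 = €495,720
Award plus costs: €1,239,300 + €495,720 = €1,735,020
Cap at €2,709,650: €1,735,020 is within the cap, no reduction.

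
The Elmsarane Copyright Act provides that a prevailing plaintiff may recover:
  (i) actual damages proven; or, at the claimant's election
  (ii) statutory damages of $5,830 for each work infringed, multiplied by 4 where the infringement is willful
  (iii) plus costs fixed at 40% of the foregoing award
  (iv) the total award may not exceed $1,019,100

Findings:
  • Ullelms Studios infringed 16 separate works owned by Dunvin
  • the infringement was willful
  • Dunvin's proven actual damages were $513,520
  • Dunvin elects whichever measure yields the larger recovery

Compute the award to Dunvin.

$718,928

Statutory damages: 16 × $5,830 = $93,280
Multiplied by 4: 4 × $93,280 = $373,120
Greater of actual damages ($513,520) or enhanced statutory damages ($373,120): $513,520
Costs: 40% of $513,520 = $205,408
Award plus costs: $513,520 + $205,408 = $718,928
Cap at $1,019,100: $718,928 is within the cap, no reduction.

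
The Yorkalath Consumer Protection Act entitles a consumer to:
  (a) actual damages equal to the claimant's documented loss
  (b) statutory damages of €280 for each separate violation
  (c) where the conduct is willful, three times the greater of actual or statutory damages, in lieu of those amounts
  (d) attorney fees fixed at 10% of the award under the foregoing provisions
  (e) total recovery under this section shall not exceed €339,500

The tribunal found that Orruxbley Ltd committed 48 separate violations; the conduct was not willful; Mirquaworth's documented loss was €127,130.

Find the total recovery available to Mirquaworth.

Statutory damages: 48 × €280 = €13,440
Conduct not willful: the in-lieu enhancement does not apply.
Actual plus statutory damages: €127,130 + €13,440 = €140,570
Attorney fees: 10% of €140,570 = €14,057
Total before cap: €140,570 + €14,057 = €154,627
Cap at €339,500: €154,627 is within the cap, no reduction.

€154,627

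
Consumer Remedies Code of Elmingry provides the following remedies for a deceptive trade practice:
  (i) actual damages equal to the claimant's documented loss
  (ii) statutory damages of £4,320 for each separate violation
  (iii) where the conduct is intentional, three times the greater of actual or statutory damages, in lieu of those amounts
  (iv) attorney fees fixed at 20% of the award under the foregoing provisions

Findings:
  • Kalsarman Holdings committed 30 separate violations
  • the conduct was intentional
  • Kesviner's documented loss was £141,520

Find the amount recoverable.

£509,472

Statutory damages: 30 × £4,320 = £129,600
Greater of actual damages (£141,520) or statutory damages (£129,600): £141,520
Trebled: 3 × £141,520 = £424,560
Attorney fees: 20% of £424,560 = £84,912
Total recovery: £424,560 + £84,912 = £509,472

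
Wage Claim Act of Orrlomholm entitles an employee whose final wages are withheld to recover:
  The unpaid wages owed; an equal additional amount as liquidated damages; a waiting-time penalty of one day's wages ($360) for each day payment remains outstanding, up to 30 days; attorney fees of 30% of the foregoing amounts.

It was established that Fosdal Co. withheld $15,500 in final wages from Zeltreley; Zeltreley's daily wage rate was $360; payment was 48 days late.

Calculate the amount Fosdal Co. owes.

$54,340

Liquidated damages (equal amount): $15,500
Penalty days: min(48, 30) = 30
Waiting-time penalty: 30 × $360 = $10,800
Subtotal: $15,500 + $15,500 + $10,800 = $41,800
Attorney fees: 30% of $41,800 = $12,540
Total award: $41,800 + $12,540 = $54,340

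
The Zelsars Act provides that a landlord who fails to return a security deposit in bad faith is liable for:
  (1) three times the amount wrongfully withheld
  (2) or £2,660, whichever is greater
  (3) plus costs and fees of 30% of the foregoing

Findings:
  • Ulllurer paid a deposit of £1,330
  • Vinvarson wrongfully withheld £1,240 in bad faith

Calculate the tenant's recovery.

£4,836

Trebled: 3 × £1,240 = £3,720
Minimum £2,660: £3,720 meets the minimum, no increase.
Costs and fees: 30% of £3,720 = £1,116
Total recovery: £3,720 + £1,116 = £4,836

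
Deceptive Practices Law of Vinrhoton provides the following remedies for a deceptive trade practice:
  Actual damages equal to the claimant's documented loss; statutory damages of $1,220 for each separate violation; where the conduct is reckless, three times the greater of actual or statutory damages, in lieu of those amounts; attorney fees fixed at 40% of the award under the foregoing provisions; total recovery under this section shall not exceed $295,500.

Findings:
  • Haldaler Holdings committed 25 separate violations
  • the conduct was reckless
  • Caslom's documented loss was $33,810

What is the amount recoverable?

$142,002

Statutory damages: 25 × $1,220 = $30,500
Greater of actual damages ($33,810) or statutory damages ($30,500): $33,810
Trebled: 3 × $33,810 = $101,430
Attorney fees: 40% of $101,430 = $40,572
Total before cap: $101,430 + $40,572 = $142,002
Cap at $295,500: $142,002 is within the cap, no reduction.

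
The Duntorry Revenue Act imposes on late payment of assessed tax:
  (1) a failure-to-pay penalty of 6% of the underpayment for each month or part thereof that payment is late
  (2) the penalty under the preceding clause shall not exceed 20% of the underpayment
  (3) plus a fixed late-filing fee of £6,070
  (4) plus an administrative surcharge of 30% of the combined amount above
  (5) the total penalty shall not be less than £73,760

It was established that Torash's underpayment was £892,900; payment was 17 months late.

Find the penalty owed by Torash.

Accrued rate: 6% × 17 = 102%, capped at 20% → 20%
Failure-to-pay penalty: 20% of £892,900 = £178,580
Penalty before surcharge: £178,580 + £6,070 = £184,650
Administrative surcharge: 30% of £184,650 = £55,395
Total penalty: £184,650 + £55,395 = £240,045
Minimum £73,760: £240,045 meets the minimum, no increase.

Penalty: £240,045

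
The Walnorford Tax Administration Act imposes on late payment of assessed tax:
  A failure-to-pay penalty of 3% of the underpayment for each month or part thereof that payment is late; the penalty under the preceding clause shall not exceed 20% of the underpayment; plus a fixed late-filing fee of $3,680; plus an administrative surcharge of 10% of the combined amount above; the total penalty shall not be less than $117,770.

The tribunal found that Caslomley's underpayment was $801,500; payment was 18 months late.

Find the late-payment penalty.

Accrued rate: 3% × 18 = 54%, capped at 20% → 20%
Failure-to-pay penalty: 20% of $801,500 = $160,300
Penalty before surcharge: $160,300 + $3,680 = $163,980
Administrative surcharge: 10% of $163,980 = $16,398
Total penalty: $163,980 + $16,398 = $180,378
Minimum $117,770: $180,378 meets the minimum, no increase.

Penalty: $180,378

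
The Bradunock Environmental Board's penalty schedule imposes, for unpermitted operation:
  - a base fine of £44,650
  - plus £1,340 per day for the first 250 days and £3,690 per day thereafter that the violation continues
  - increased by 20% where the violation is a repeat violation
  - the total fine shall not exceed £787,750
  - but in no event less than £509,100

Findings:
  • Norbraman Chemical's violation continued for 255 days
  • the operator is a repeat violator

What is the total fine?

First 250 days: 250 × £1,340 = £335,000
Remaining days: (255 − 250) × £3,690 = £18,450
Per-day component: £335,000 + £18,450 = £353,450
Base plus per-day: £44,650 + £353,450 = £398,100
Enhancement: 20% of £398,100 = £79,620
Enhanced fine: £398,100 + £79,620 = £477,720
Cap at £787,750: £477,720 is within the cap, no reduction.
Minimum £509,100: £477,720 is below the minimum → £509,100

£509,100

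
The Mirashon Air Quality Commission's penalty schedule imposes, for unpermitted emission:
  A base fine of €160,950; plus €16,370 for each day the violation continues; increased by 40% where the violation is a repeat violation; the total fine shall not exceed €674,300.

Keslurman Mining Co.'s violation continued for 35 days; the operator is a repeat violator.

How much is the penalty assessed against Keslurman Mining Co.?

Per-day component: 35 × €16,370 = €572,950
Base plus per-day: €160,950 + €572,950 = €733,900
Enhancement: 40% of €733,900 = €293,560
Enhanced fine: €733,900 + €293,560 = €1,027,460
Cap at €674,300: €1,027,460 exceeds the cap → €674,300

€674,300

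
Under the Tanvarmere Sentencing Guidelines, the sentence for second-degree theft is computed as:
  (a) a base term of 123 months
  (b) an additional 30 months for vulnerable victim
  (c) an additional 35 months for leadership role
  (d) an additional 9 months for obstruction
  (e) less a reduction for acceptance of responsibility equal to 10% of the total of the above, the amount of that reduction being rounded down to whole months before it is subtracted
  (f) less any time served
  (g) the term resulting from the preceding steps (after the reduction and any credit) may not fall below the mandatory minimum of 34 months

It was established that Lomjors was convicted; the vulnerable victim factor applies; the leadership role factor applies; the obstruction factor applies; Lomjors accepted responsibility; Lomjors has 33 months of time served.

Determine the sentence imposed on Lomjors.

Vulnerable victim enhancement: +30 months
Leadership role enhancement: +35 months
Obstruction enhancement: +9 months
Adjusted term: 123 months + 30 months + 35 months + 9 months = 197 months
Acceptance of responsibility reduction: 10% of 197 months = 19 months (rounded down)
After reduction: 197 − 19 = 178 months
Less time served: 178 months − 33 months = 145 months
Minimum 34 months: 145 months meets the minimum, no increase.

145 months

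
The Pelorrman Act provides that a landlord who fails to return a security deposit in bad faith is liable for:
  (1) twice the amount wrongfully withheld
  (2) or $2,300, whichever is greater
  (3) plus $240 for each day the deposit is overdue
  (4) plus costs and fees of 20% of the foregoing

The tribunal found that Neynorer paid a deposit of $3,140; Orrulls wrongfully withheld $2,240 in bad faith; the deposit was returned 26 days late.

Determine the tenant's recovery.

Doubled: 2 × $2,240 = $4,480
Minimum $2,300: $4,480 meets the minimum, no increase.
Late-return penalty: 26 × $240 = $6,240
Damages plus late penalty: $4,480 + $6,240 = $10,720
Costs and fees: 20% of $10,720 = $2,144
Total recovery: $10,720 + $2,144 = $12,864

$12,864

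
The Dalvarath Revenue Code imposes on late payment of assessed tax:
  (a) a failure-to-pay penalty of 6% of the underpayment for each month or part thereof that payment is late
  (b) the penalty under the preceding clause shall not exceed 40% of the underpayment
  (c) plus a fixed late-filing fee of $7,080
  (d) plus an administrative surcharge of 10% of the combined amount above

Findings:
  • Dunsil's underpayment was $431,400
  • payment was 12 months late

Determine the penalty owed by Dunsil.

Penalty: $197,604

Accrued rate: 6% × 12 = 72%, capped at 40% → 40%
Failure-to-pay penalty: 40% of $431,400 = $172,560
Penalty before surcharge: $172,560 + $7,080 = $179,640
Administrative surcharge: 10% of $179,640 = $17,964
Total penalty: $179,640 + $17,964 = $197,604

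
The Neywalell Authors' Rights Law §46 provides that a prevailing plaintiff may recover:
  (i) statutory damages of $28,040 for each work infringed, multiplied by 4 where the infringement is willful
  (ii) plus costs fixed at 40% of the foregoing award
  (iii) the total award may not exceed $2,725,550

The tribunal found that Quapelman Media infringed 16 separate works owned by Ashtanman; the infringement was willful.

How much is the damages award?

Award: $2,512,384

Statutory damages: 16 × $28,040 = $448,640
Multiplied by 4: 4 × $448,640 = $1,794,560
Costs: 40% of $1,794,560 = $717,824
Award plus costs: $1,794,560 + $717,824 = $2,512,384
Cap at $2,725,550: $2,512,384 is within the cap, no reduction.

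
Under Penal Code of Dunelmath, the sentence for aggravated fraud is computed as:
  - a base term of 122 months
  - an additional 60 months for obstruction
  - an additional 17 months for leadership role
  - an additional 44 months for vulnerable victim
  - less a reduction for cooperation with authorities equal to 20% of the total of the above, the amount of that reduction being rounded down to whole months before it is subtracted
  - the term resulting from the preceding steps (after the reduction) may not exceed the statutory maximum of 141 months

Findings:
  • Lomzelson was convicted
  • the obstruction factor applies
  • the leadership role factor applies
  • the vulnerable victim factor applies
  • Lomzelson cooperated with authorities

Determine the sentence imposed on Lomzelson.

Obstruction enhancement: +60 months
Leadership role enhancement: +17 months
Vulnerable victim enhancement: +44 months
Adjusted term: 122 months + 60 months + 17 months + 44 months = 243 months
Cooperation with authorities reduction: 20% of 243 months = 48 months (rounded down)
After reduction: 243 − 48 = 195 months
Cap at 141 months: 195 months exceeds the cap → 141 months

Sentence: 141 months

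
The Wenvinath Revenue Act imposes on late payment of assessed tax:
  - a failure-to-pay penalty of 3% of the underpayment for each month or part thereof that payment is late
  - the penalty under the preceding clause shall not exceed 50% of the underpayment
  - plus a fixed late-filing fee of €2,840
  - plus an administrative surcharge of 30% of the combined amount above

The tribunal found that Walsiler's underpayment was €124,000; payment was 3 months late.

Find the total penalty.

€18,200

Accrued rate: 3% × 3 = 9%, capped at 50% → 9%
Failure-to-pay penalty: 9% of €124,000 = €11,160
Penalty before surcharge: €11,160 + €2,840 = €14,000
Administrative surcharge: 30% of €14,000 = €4,200
Total penalty: €14,000 + €4,200 = €18,200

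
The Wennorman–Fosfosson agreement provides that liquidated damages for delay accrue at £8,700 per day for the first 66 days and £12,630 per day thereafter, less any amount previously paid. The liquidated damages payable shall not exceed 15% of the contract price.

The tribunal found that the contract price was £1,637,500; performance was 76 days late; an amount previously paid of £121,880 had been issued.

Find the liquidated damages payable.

Liquidated damages: £245,625

First 66 days: 66 × £8,700 = £574,200
Remaining days: (76 − 66) × £12,630 = £126,300
Accrued per-day damages: £574,200 + £126,300 = £700,500
Less amount previously paid: £700,500 − £121,880 = £578,620
Cap: 15% of £1,637,500 = £245,625
Cap at £245,625: £578,620 exceeds the cap → £245,625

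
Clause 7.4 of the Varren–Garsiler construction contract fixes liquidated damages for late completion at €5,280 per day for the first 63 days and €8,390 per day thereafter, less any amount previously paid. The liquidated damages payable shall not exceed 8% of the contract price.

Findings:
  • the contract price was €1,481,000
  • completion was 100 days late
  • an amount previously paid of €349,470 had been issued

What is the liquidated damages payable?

Liquidated damages: €118,480

First 63 days: 63 × €5,280 = €332,640
Remaining days: (100 − 63) × €8,390 = €310,430
Accrued per-day damages: €332,640 + €310,430 = €643,070
Less amount previously paid: €643,070 − €349,470 = €293,600
Cap: 8% of €1,481,000 = €118,480
Cap at €118,480: €293,600 exceeds the cap → €118,480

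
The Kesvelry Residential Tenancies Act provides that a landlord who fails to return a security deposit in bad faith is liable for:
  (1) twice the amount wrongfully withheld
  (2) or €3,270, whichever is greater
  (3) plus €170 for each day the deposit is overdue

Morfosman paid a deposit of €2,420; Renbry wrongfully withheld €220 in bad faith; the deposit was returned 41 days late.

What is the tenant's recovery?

€10,240

Doubled: 2 × €220 = €440
Minimum €3,270: €440 is below the minimum → €3,270
Late-return penalty: 41 × €170 = €6,970
Damages plus late penalty: €3,270 + €6,970 = €10,240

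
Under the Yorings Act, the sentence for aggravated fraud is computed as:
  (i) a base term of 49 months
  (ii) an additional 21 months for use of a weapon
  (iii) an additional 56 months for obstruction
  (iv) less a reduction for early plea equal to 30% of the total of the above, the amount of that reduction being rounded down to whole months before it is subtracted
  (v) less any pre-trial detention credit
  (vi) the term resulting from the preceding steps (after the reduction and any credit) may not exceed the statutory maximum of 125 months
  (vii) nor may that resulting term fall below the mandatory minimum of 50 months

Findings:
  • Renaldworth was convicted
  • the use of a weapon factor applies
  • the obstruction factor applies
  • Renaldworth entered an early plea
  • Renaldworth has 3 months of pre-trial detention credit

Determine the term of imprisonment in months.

86 months

Use of a weapon enhancement: +21 months
Obstruction enhancement: +56 months
Adjusted term: 49 months + 21 months + 56 months = 126 months
Early plea reduction: 30% of 126 months = 37 months (rounded down)
After reduction: 126 − 37 = 89 months
Less pre-trial detention credit: 89 months − 3 months = 86 months
Cap at 125 months: 86 months is within the cap, no reduction.
Minimum 50 months: 86 months meets the minimum, no increase.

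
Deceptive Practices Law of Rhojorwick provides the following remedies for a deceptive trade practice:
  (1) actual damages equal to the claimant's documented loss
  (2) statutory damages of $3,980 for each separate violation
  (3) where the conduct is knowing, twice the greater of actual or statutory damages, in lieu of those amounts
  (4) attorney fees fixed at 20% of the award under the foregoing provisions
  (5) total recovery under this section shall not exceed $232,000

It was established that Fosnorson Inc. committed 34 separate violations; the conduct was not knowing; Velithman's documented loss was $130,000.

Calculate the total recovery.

Statutory damages: 34 × $3,980 = $135,320
Conduct not knowing: the in-lieu enhancement does not apply.
Actual plus statutory damages: $130,000 + $135,320 = $265,320
Attorney fees: 20% of $265,320 = $53,064
Total before cap: $265,320 + $53,064 = $318,384
Cap at $232,000: $318,384 exceeds the cap → $232,000

$232,000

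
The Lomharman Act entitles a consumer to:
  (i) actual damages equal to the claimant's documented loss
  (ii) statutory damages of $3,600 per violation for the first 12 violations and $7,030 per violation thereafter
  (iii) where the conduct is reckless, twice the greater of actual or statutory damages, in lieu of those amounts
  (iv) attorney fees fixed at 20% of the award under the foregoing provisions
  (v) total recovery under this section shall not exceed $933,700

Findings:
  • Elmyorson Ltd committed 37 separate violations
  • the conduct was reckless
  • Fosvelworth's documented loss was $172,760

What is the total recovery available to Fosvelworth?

$525,480

First 12 violations: 12 × $3,600 = $43,200
Remaining violations: (37 − 12) × $7,030 = $175,750
Statutory damages: $43,200 + $175,750 = $218,950
Greater of actual damages ($172,760) or statutory damages ($218,950): $218,950
Doubled: 2 × $218,950 = $437,900
Attorney fees: 20% of $437,900 = $87,580
Total before cap: $437,900 + $87,580 = $525,480
Cap at $933,700: $525,480 is within the cap, no reduction.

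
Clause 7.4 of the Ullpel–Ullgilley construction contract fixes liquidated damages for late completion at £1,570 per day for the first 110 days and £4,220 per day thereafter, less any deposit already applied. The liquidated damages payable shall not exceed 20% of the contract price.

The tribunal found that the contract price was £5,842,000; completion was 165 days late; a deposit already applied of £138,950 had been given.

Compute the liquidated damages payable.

Liquidated damages: £265,850

First 110 days: 110 × £1,570 = £172,700
Remaining days: (165 − 110) × £4,220 = £232,100
Accrued per-day damages: £172,700 + £232,100 = £404,800
Less deposit already applied: £404,800 − £138,950 = £265,850
Cap: 20% of £5,842,000 = £1,168,400
Cap at £1,168,400: £265,850 is within the cap, no reduction.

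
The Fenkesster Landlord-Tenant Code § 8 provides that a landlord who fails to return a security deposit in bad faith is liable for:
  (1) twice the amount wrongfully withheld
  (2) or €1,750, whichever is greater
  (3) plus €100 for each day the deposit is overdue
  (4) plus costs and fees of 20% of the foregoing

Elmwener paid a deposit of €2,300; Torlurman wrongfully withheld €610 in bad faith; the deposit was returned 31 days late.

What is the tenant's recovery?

€5,820

Doubled: 2 × €610 = €1,220
Minimum €1,750: €1,220 is below the minimum → €1,750
Late-return penalty: 31 × €100 = €3,100
Damages plus late penalty: €1,750 + €3,100 = €4,850
Costs and fees: 20% of €4,850 = €970
Total recovery: €4,850 + €970 = €5,820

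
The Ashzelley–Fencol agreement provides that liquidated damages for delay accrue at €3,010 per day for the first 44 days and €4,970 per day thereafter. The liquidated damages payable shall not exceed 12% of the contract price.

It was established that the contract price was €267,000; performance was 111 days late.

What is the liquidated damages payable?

€32,040

First 44 days: 44 × €3,010 = €132,440
Remaining days: (111 − 44) × €4,970 = €332,990
Accrued per-day damages: €132,440 + €332,990 = €465,430
Cap: 12% of €267,000 = €32,040
Cap at €32,040: €465,430 exceeds the cap → €32,040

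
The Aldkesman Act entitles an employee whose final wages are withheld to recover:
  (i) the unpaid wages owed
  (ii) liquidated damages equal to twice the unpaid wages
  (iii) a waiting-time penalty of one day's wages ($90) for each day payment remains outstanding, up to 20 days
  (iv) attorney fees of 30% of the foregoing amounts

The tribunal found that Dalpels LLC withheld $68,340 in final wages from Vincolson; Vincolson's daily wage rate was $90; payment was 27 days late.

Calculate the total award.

$268,866

Doubled: 2 × $68,340 = $136,680
Penalty days: min(27, 20) = 20
Waiting-time penalty: 20 × $90 = $1,800
Subtotal: $68,340 + $136,680 + $1,800 = $206,820
Attorney fees: 30% of $206,820 = $62,046
Total award: $206,820 + $62,046 = $268,866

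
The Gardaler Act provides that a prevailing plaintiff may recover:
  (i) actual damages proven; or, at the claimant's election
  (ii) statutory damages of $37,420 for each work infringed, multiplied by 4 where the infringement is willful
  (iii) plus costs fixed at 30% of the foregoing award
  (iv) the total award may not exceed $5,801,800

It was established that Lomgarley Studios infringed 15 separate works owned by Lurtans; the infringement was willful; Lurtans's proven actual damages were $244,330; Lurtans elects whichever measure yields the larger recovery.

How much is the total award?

Statutory damages: 15 × $37,420 = $561,300
Multiplied by 4: 4 × $561,300 = $2,245,200
Greater of actual damages ($244,330) or enhanced statutory damages ($2,245,200): $2,245,200
Costs: 30% of $2,245,200 = $673,560
Award plus costs: $2,245,200 + $673,560 = $2,918,760
Cap at $5,801,800: $2,918,760 is within the cap, no reduction.

$2,918,760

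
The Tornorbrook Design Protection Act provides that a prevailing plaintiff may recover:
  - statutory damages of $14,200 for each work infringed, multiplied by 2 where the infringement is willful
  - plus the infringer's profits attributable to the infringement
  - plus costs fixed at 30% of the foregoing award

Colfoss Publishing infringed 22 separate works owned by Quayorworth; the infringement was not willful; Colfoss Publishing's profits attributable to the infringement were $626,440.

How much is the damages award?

Statutory damages: 22 × $14,200 = $312,400
Infringement not willful: no ×2 enhancement.
Combined award: $312,400 + $626,440 = $938,840
Costs: 30% of $938,840 = $281,652
Award plus costs: $938,840 + $281,652 = $1,220,492

$1,220,492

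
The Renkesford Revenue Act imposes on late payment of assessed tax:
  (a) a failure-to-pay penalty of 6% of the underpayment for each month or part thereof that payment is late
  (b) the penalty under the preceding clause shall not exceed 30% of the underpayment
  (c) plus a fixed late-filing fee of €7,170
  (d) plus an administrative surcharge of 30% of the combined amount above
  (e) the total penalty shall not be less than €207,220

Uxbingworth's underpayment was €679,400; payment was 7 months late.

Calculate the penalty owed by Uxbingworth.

€274,287

Accrued rate: 6% × 7 = 42%, capped at 30% → 30%
Failure-to-pay penalty: 30% of €679,400 = €203,820
Penalty before surcharge: €203,820 + €7,170 = €210,990
Administrative surcharge: 30% of €210,990 = €63,297
Total penalty: €210,990 + €63,297 = €274,287
Minimum €207,220: €274,287 meets the minimum, no increase.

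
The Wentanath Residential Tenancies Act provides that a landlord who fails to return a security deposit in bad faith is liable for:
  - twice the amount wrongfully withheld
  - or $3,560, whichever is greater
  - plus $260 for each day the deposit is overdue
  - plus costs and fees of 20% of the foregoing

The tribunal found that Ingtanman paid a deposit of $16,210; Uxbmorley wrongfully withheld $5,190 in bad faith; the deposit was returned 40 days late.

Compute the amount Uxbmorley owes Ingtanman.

$24,936

Doubled: 2 × $5,190 = $10,380
Minimum $3,560: $10,380 meets the minimum, no increase.
Late-return penalty: 40 × $260 = $10,400
Damages plus late penalty: $10,380 + $10,400 = $20,780
Costs and fees: 20% of $20,780 = $4,156
Total recovery: $20,780 + $4,156 = $24,936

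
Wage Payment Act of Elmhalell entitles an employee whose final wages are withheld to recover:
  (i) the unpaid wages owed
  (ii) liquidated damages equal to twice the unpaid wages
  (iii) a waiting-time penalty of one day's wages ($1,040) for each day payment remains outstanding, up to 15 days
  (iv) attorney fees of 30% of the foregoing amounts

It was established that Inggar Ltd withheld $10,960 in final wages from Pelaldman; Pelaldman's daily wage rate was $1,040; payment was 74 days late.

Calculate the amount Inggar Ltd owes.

$63,024

Doubled: 2 × $10,960 = $21,920
Penalty days: min(74, 15) = 15
Waiting-time penalty: 15 × $1,040 = $15,600
Subtotal: $10,960 + $21,920 + $15,600 = $48,480
Attorney fees: 30% of $48,480 = $14,544
Total award: $48,480 + $14,544 = $63,024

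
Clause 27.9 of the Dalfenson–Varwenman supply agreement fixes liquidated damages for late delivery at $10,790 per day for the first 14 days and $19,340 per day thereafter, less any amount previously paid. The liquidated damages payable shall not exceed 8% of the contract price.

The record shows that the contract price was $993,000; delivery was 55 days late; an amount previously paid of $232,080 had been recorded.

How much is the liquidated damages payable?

First 14 days: 14 × $10,790 = $151,060
Remaining days: (55 − 14) × $19,340 = $792,940
Accrued per-day damages: $151,060 + $792,940 = $944,000
Less amount previously paid: $944,000 − $232,080 = $711,920
Cap: 8% of $993,000 = $79,440
Cap at $79,440: $711,920 exceeds the cap → $79,440

Liquidated damages: $79,440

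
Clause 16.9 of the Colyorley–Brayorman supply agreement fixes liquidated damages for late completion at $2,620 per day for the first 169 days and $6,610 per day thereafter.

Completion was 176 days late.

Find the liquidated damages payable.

Liquidated damages: $489,050

First 169 days: 169 × $2,620 = $442,780
Remaining days: (176 − 169) × $6,610 = $46,270
Accrued per-day damages: $442,780 + $46,270 = $489,050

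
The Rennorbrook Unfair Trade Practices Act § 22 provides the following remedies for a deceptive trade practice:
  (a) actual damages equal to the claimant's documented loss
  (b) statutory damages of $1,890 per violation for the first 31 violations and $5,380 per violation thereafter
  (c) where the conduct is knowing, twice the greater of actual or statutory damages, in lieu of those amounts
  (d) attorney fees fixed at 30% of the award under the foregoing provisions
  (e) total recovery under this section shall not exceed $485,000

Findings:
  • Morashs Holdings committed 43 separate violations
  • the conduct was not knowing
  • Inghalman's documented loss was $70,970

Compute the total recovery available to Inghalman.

Total recovery: $252,356

First 31 violations: 31 × $1,890 = $58,590
Remaining violations: (43 − 31) × $5,380 = $64,560
Statutory damages: $58,590 + $64,560 = $123,150
Conduct not knowing: the in-lieu enhancement does not apply.
Actual plus statutory damages: $70,970 + $123,150 = $194,120
Attorney fees: 30% of $194,120 = $58,236
Total before cap: $194,120 + $58,236 = $252,356
Cap at $485,000: $252,356 is within the cap, no reduction.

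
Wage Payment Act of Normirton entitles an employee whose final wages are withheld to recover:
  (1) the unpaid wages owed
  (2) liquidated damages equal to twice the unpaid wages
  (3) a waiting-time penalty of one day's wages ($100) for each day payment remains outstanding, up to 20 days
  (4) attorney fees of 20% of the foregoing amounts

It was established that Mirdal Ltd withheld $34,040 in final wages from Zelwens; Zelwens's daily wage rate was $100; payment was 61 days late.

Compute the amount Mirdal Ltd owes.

$124,944

Doubled: 2 × $34,040 = $68,080
Penalty days: min(61, 20) = 20
Waiting-time penalty: 20 × $100 = $2,000
Subtotal: $34,040 + $68,080 + $2,000 = $104,120
Attorney fees: 20% of $104,120 = $20,824
Total award: $104,120 + $20,824 = $124,944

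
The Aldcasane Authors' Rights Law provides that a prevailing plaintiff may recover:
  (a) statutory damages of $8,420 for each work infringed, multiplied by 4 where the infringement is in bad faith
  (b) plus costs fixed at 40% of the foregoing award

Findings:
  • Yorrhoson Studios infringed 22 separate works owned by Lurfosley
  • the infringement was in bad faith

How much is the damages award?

$1,037,344

Statutory damages: 22 × $8,420 = $185,240
Multiplied by 4: 4 × $185,240 = $740,960
Costs: 40% of $740,960 = $296,384
Award plus costs: $740,960 + $296,384 = $1,037,344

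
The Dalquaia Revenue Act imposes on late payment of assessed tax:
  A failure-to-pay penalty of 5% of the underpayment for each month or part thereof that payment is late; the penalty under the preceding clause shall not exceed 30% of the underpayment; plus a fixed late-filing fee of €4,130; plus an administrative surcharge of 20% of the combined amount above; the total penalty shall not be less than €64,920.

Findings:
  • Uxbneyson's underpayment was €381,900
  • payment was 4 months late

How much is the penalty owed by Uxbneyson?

Accrued rate: 5% × 4 = 20%, capped at 30% → 20%
Failure-to-pay penalty: 20% of €381,900 = €76,380
Penalty before surcharge: €76,380 + €4,130 = €80,510
Administrative surcharge: 20% of €80,510 = €16,102
Total penalty: €80,510 + €16,102 = €96,612
Minimum €64,920: €96,612 meets the minimum, no increase.

€96,612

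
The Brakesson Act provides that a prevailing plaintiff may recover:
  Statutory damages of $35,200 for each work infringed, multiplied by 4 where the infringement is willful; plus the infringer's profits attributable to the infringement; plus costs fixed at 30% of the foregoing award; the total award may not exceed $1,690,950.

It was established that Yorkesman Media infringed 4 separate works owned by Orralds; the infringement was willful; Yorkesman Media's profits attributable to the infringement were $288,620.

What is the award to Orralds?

Statutory damages: 4 × $35,200 = $140,800
Multiplied by 4: 4 × $140,800 = $563,200
Combined award: $563,200 + $288,620 = $851,820
Costs: 30% of $851,820 = $255,546
Award plus costs: $851,820 + $255,546 = $1,107,366
Cap at $1,690,950: $1,107,366 is within the cap, no reduction.

$1,107,366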